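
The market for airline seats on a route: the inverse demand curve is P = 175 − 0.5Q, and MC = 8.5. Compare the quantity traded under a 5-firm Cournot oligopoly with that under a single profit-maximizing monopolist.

Cournot: Q = 277.5; Monopoly: Q = 166.5

Cournot with 5 identical firms: the symmetric best-response condition is 175 − 3q = 8.5. Each firm produces q = 55.5, total output Q = 277.5, price P = 36.25.
The monopolist equates marginal revenue to marginal cost: 175 − Q = 8.5, so Q = 166.5. From demand, P = 91.75.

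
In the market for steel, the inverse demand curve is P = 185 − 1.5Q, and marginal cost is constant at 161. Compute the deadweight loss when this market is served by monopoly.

DWL = 48

Under competition P = MC = 161, so Q = (185 − 161)/1.5 = 16.
Monopoly sets MR = MC: 185 − 3Q = 161 ⇒ Q = 8, P = 185 − 1.5·8 = 173.
DWL is the triangle between Q = 8 and Q = 16: ½·(16 − 8)·(173 − 161) = 48.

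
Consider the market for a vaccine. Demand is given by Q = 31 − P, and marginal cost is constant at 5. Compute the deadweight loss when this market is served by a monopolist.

Inverting demand: P = 31 − Q.
Competitive firms price at marginal cost: P = 5, giving Q = 26.
Monopoly sets MR = MC: 31 − 2Q = 5 ⇒ Q = 13, P = 31 − 13 = 18.
DWL is the triangle between Q = 13 and Q = 26: ½·(26 − 13)·(18 − 5) = 84.5.

DWL = 84.5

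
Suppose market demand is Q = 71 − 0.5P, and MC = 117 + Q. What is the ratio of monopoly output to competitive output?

Q_m/Q_c = 0.6

Inverting demand: P = 142 − 2Q.
A monopolist chooses Q where MR = MC. MR = 142 − 4Q; setting this equal to 117 + Q gives Q = 5 and P = 132.
Under competition P = MC: 142 − 2Q = 117 + Q ⇒ Q = 25/3, P = 376/3.
Ratio Q_m/Q_c = 5/(25/3) = 0.6.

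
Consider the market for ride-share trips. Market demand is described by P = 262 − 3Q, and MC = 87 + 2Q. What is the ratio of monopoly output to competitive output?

A monopolist chooses Q where MR = MC. MR = 262 − 6Q; setting this equal to 87 + 2Q gives Q = 21.875 and P = 196.375.
Under competition P = MC: 262 − 3Q = 87 + 2Q ⇒ Q = 35, P = 157.
Ratio Q_m/Q_c = 21.875/35 = 0.625.

Q_m/Q_c = 0.625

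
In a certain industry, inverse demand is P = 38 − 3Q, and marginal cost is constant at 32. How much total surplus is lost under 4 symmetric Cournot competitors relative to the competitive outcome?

DWL = 0.24

Under competition P = MC = 32, so Q = (38 − 32)/3 = 2.
With 4 symmetric Cournot firms, each firm's FOC gives 38 − 15q = 32, so q = 0.4, Q = 4·0.4 = 1.6, and P = 33.2.
DWL is the triangle between Q = 1.6 and Q = 2: ½·(2 − 1.6)·(33.2 − 32) = 0.24.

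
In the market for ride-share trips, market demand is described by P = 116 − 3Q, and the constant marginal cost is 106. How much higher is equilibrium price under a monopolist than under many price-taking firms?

Equilibrium price rises by 5

Perfect competition: P = MC = 106, so 116 − 3Q = 106 and Q = 10/3.
A monopolist chooses Q where MR = MC. MR = 116 − 6Q; setting this equal to 106 gives Q = 5/3 and P = 111.
Change in equilibrium price: 111 − 106 = 5.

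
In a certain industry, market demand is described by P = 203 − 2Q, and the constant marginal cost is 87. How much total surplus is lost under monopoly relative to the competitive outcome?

Under competition P = MC = 87, so Q = (203 − 87)/2 = 58.
A monopolist chooses Q where MR = MC. MR = 203 − 4Q; setting this equal to 87 gives Q = 29 and P = 145.
DWL is the triangle between Q = 29 and Q = 58: ½·(58 − 29)·(145 − 87) = 841.

DWL = 841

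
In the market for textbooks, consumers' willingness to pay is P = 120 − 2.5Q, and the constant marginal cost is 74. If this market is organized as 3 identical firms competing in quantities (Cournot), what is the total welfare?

With 3 symmetric Cournot firms, each firm's FOC gives 120 − 10q = 74, so q = 4.6, Q = 3·4.6 = 13.8, and P = 85.5.
CS = ½·(120 − 85.5)·13.8 = 238.05; PS = (85.5 − 74)·13.8 = 158.7; TS = 396.75.

TS = 396.75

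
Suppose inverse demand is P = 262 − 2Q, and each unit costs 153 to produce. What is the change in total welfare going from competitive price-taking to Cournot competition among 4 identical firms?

Perfect competition: P = MC = 153, so 262 − 2Q = 153 and Q = 54.5.
CS = ½·(262 − 153)·54.5 = 2970.25; PS = (153 − 153)·54.5 = 0; TS = 2970.25.
With 4 symmetric Cournot firms, each firm's FOC gives 262 − 10q = 153, so q = 10.9, Q = 4·10.9 = 43.6, and P = 174.8.
CS = ½·(262 − 174.8)·43.6 = 1900.96; PS = (174.8 − 153)·43.6 = 950.48; TS = 2851.44.
Change in total welfare: 2851.44 − 2970.25 = −118.81.

TS falls by 118.81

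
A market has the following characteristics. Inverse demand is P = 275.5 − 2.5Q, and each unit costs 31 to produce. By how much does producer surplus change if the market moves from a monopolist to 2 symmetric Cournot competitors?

Producer surplus falls by 664.225

Monopoly sets MR = MC: 275.5 − 5Q = 31 ⇒ Q = 48.9, P = 275.5 − 2.5·48.9 = 153.25.
PS = (153.25 − 31)·48.9 = 5978.025.
With 2 symmetric Cournot firms, each firm's FOC gives 275.5 − 7.5q = 31, so q = 32.6, Q = 2·32.6 = 65.2, and P = 112.5.
PS = (112.5 − 31)·65.2 = 5313.8.
Change in producer surplus: 5313.8 − 5978.025 = −664.225.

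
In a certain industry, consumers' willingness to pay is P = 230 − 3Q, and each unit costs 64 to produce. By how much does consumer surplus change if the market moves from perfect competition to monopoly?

Consumer surplus falls by 3444.5

Perfect competition: P = MC = 64, so 230 − 3Q = 64 and Q = 166/3.
CS = ½·(230 − 64)·166/3 = 13778/3.
A monopolist chooses Q where MR = MC. MR = 230 − 6Q; setting this equal to 64 gives Q = 83/3 and P = 147.
CS = ½·(230 − 147)·83/3 = 6889/6.
Change in consumer surplus: 6889/6 − 13778/3 = −3444.5.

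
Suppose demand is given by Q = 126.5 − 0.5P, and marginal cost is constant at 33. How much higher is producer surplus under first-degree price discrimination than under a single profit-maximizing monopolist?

Inverting demand: P = 253 − 2Q.
A monopolist chooses Q where MR = MC. MR = 253 − 4Q; setting this equal to 33 gives Q = 55 and P = 143.
PS = (143 − 33)·55 = 6050.
Under first-degree price discrimination the firm charges each unit its demand price and produces up to where P = MC, i.e. Q = 110. Consumer surplus is zero; producer surplus equals total surplus.
PS = ½·(253 − 33)·110 = 12100.
Change in producer surplus: 12100 − 6050 = 6050.

Producer surplus rises by 6050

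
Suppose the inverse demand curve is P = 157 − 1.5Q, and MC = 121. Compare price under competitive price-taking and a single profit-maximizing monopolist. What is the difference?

Competitive firms price at marginal cost: P = 121, giving Q = 24.
Monopoly sets MR = MC: 157 − 3Q = 121 ⇒ Q = 12, P = 157 − 1.5·12 = 139.
Change in price: 139 − 121 = 18.

P rises by 18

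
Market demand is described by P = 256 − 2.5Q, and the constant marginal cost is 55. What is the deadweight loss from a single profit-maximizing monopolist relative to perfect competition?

DWL = 2020.05

Under competition P = MC = 55, so Q = (256 − 55)/2.5 = 80.4.
A monopolist chooses Q where MR = MC. MR = 256 − 5Q; setting this equal to 55 gives Q = 40.2 and P = 155.5.
DWL is the triangle between Q = 40.2 and Q = 80.4: ½·(80.4 − 40.2)·(155.5 − 55) = 2020.05.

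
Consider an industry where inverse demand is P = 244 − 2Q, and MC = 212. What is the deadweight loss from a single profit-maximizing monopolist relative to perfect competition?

Perfect competition: P = MC = 212, so 244 − 2Q = 212 and Q = 16.
Monopoly sets MR = MC: 244 − 4Q = 212 ⇒ Q = 8, P = 244 − 2·8 = 228.
DWL is the triangle between Q = 8 and Q = 16: ½·(16 − 8)·(228 − 212) = 64.

DWL = 64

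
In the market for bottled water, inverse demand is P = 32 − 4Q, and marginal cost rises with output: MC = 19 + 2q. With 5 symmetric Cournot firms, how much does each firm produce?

In a 5-firm Cournot equilibrium, symmetry and the first-order condition give q = (32 − 19)/(26) = 0.5. So Q = 2.5 and P = 22.

q_i = 0.5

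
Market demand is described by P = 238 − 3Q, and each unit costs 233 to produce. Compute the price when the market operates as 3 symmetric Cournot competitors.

Cournot with 3 identical firms: the symmetric best-response condition is 238 − 12q = 233. Each firm produces q = 5/12, total output Q = 1.25, price P = 234.25.

P = 234.25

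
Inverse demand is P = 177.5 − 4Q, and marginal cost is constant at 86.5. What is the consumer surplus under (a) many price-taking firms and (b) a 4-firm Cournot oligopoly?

Competitive firms price at marginal cost: P = 86.5, giving Q = 22.75.
CS = ½·(177.5 − 86.5)·22.75 = 1035.125.
With 4 symmetric Cournot firms, each firm's FOC gives 177.5 − 20q = 86.5, so q = 4.55, Q = 4·4.55 = 18.2, and P = 104.7.
CS = ½·(177.5 − 104.7)·18.2 = 662.48.

Competition: CS = 1035.125; Cournot: CS = 662.48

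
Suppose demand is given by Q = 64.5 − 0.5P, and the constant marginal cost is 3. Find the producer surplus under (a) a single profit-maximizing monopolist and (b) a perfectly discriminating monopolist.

Monopoly: PS = 1984.5; Perfect PD: PS = 3969

Inverting demand: P = 129 − 2Q.
The monopolist equates marginal revenue to marginal cost: 129 − 4Q = 3, so Q = 31.5. From demand, P = 66.
PS = (66 − 3)·31.5 = 1984.5.
With perfect price discrimination, output is the efficient level Q = 63 (where demand meets MC), but every buyer pays their willingness to pay: CS = 0 and PS = total surplus.
PS = ½·(129 − 3)·63 = 3969.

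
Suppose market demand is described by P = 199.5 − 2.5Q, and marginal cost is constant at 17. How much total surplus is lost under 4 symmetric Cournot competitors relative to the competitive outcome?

Under competition P = MC = 17, so Q = (199.5 − 17)/2.5 = 73.
Cournot with 4 identical firms: the symmetric best-response condition is 199.5 − 12.5q = 17. Each firm produces q = 14.6, total output Q = 58.4, price P = 53.5.
DWL is the triangle between Q = 58.4 and Q = 73: ½·(73 − 58.4)·(53.5 − 17) = 266.45.

DWL = 266.45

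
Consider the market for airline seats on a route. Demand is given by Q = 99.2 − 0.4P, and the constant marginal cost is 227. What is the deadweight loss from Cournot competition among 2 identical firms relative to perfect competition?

Inverting demand: P = 248 − 2.5Q.
Competitive firms price at marginal cost: P = 227, giving Q = 8.4.
With 2 symmetric Cournot firms, each firm's FOC gives 248 − 7.5q = 227, so q = 2.8, Q = 2·2.8 = 5.6, and P = 234.
DWL is the triangle between Q = 5.6 and Q = 8.4: ½·(8.4 − 5.6)·(234 − 227) = 9.8.

DWL = 9.8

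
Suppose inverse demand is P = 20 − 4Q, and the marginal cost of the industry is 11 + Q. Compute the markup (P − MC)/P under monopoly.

Lerner index = 0.25

The monopolist equates marginal revenue to marginal cost: 20 − 8Q = 11 + Q, so Q = 1. From demand, P = 16.
Lerner index = (P − MC)/P = (16 − 12)/16 = 0.25.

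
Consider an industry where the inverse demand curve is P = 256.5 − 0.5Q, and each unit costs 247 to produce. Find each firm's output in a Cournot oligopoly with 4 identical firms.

q_i = 3.8

In a 4-firm Cournot equilibrium, symmetry and the first-order condition give q = (256.5 − 247)/(2.5) = 3.8. So Q = 15.2 and P = 248.9.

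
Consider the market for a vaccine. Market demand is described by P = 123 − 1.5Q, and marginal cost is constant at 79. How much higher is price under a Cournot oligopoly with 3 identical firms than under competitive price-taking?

Competitive firms price at marginal cost: P = 79, giving Q = 88/3.
In a 3-firm Cournot equilibrium, symmetry and the first-order condition give q = (123 − 79)/(6) = 22/3. So Q = 22 and P = 90.
Change in price: 90 − 79 = 11.

P rises by 11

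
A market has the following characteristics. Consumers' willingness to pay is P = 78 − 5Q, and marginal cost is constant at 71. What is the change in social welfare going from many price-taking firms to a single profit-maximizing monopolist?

TS falls by 1.225

Under competition P = MC = 71, so Q = (78 − 71)/5 = 1.4.
CS = ½·(78 − 71)·1.4 = 4.9; PS = (71 − 71)·1.4 = 0; TS = 4.9.
A monopolist chooses Q where MR = MC. MR = 78 − 10Q; setting this equal to 71 gives Q = 0.7 and P = 74.5.
CS = ½·(78 − 74.5)·0.7 = 1.225; PS = (74.5 − 71)·0.7 = 2.45; TS = 3.675.
Change in social welfare: 3.675 − 4.9 = −1.225.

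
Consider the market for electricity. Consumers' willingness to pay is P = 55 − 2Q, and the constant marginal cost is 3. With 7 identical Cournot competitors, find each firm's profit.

π_i = 21.125

In a 7-firm Cournot equilibrium, symmetry and the first-order condition give q = (55 − 3)/(16) = 3.25. So Q = 22.75 and P = 9.5.
Each firm's profit = (9.5 − 3)·3.25 = 21.125.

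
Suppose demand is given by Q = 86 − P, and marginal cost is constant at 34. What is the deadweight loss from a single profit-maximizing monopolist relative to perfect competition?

Inverting demand: P = 86 − Q.
Under competition P = MC = 34, so Q = (86 − 34)/1 = 52.
A monopolist chooses Q where MR = MC. MR = 86 − 2Q; setting this equal to 34 gives Q = 26 and P = 60.
DWL is the triangle between Q = 26 and Q = 52: ½·(52 − 26)·(60 − 34) = 338.

DWL = 338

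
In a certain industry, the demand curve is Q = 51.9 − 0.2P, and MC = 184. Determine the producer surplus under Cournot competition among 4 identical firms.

Inverting demand: P = 259.5 − 5Q.
With 4 symmetric Cournot firms, each firm's FOC gives 259.5 − 25q = 184, so q = 3.02, Q = 4·3.02 = 12.08, and P = 199.1.
PS = (199.1 − 184)·12.08 = 182.408.

PS = 182.408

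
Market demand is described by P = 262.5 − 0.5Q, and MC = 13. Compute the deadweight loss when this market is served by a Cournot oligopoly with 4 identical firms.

Competitive firms price at marginal cost: P = 13, giving Q = 499.
In a 4-firm Cournot equilibrium, symmetry and the first-order condition give q = (262.5 − 13)/(2.5) = 99.8. So Q = 399.2 and P = 62.9.
DWL is the triangle between Q = 399.2 and Q = 499: ½·(499 − 399.2)·(62.9 − 13) = 2490.01.

DWL = 2490.01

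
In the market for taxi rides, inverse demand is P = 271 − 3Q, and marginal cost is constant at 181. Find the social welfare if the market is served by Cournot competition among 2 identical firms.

With 2 symmetric Cournot firms, each firm's FOC gives 271 − 9q = 181, so q = 10, Q = 2·10 = 20, and P = 211.
CS = ½·(271 − 211)·20 = 600; PS = (211 − 181)·20 = 600; TS = 1200.

TS = 1200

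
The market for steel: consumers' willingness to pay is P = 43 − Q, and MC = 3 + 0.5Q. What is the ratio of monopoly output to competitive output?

A monopolist chooses Q where MR = MC. MR = 43 − 2Q; setting this equal to 3 + 0.5Q gives Q = 16 and P = 27.
Competitive equilibrium sets price equal to marginal cost: 43 − Q = 3 + 0.5Q, so Q = 80/3 and P = 49/3.
Ratio Q_m/Q_c = 16/(80/3) = 0.6.

Q_m/Q_c = 0.6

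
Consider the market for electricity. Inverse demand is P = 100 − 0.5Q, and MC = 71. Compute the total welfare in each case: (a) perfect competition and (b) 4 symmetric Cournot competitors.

Competitive firms price at marginal cost: P = 71, giving Q = 58.
CS = ½·(100 − 71)·58 = 841; PS = (71 − 71)·58 = 0; TS = 841.
Cournot with 4 identical firms: the symmetric best-response condition is 100 − 2.5q = 71. Each firm produces q = 11.6, total output Q = 46.4, price P = 76.8.
CS = ½·(100 − 76.8)·46.4 = 538.24; PS = (76.8 − 71)·46.4 = 269.12; TS = 807.36.

Competition: TS = 841; Cournot: TS = 807.36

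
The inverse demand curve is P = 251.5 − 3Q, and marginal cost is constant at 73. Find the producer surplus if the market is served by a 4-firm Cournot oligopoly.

Cournot with 4 identical firms: the symmetric best-response condition is 251.5 − 15q = 73. Each firm produces q = 11.9, total output Q = 47.6, price P = 108.7.
PS = (108.7 − 73)·47.6 = 1699.32.

PS = 1699.32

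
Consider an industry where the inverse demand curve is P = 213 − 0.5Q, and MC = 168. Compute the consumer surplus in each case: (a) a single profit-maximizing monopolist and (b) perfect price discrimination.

Monopoly: CS = 506.25; Perfect PD: CS = 0

Monopoly sets MR = MC: 213 − Q = 168 ⇒ Q = 45, P = 213 − 0.5·45 = 190.5.
CS = ½·(213 − 190.5)·45 = 506.25.
With perfect price discrimination, output is the efficient level Q = 90 (where demand meets MC), but every buyer pays their willingness to pay: CS = 0 and PS = total surplus.
CS = 0.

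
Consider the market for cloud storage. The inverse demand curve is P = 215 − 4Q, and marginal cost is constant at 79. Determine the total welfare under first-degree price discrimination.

Under first-degree price discrimination the firm charges each unit its demand price and produces up to where P = MC, i.e. Q = 34. Consumer surplus is zero; producer surplus equals total surplus.
TS = 2312 (equal to competitive TS).

TS = 2312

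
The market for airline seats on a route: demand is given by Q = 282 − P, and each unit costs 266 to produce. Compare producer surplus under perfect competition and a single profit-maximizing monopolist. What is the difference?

Producer surplus rises by 64

Inverting demand: P = 282 − Q.
Competitive firms price at marginal cost: P = 266, giving Q = 16.
PS = (266 − 266)·16 = 0.
The monopolist equates marginal revenue to marginal cost: 282 − 2Q = 266, so Q = 8. From demand, P = 274.
PS = (274 − 266)·8 = 64.
Change in producer surplus: 64 − 0 = 64.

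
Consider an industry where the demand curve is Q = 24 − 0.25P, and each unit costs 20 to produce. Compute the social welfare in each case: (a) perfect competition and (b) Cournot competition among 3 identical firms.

Competition: TS = 722; Cournot: TS = 676.875

Inverting demand: P = 96 − 4Q.
Under competition P = MC = 20, so Q = (96 − 20)/4 = 19.
CS = ½·(96 − 20)·19 = 722; PS = (20 − 20)·19 = 0; TS = 722.
Cournot with 3 identical firms: the symmetric best-response condition is 96 − 16q = 20. Each firm produces q = 4.75, total output Q = 14.25, price P = 39.
CS = ½·(96 − 39)·14.25 = 406.125; PS = (39 − 20)·14.25 = 270.75; TS = 676.875.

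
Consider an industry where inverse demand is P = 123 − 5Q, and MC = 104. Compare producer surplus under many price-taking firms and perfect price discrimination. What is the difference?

Perfect competition: P = MC = 104, so 123 − 5Q = 104 and Q = 3.8.
PS = (104 − 104)·3.8 = 0.
A perfectly discriminating monopolist sells every unit with P(Q) ≥ MC(Q), so output equals the competitive quantity Q = 3.8. Each buyer pays their reservation price, so CS = 0 and the firm captures all surplus.
PS = ½·(123 − 104)·3.8 = 36.1.
Change in producer surplus: 36.1 − 0 = 36.1.

Producer surplus rises by 36.1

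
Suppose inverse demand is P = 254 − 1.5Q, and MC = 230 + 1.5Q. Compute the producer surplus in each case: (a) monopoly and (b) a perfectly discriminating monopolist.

Monopoly sets MR = MC: 254 − 3Q = 230 + 1.5Q ⇒ Q = 16/3, P = 254 − 1.5·16/3 = 246.
PS = P·Q − VC(Q) = 246·16/3 − (230·16/3 + ½·1.5·(16/3)²) = 64.
A perfectly discriminating monopolist sells every unit with P(Q) ≥ MC(Q), so output equals the competitive quantity Q = 8. Each buyer pays their reservation price, so CS = 0 and the firm captures all surplus.
PS = ½·(254 − 230)·8 = 96.

Monopoly: PS = 64; Perfect PD: PS = 96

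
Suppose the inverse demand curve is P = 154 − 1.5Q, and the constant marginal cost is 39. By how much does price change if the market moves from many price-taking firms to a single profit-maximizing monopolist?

Under competition P = MC = 39, so Q = (154 − 39)/1.5 = 230/3.
Monopoly sets MR = MC: 154 − 3Q = 39 ⇒ Q = 115/3, P = 154 − 1.5·115/3 = 96.5.
Change in price: 96.5 − 39 = 57.5.

Price rises by 57.5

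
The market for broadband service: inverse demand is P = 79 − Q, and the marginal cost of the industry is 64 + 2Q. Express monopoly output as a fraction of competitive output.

Q_m/Q_c = 0.75

The monopolist equates marginal revenue to marginal cost: 79 − 2Q = 64 + 2Q, so Q = 3.75. From demand, P = 75.25.
Under competition P = MC: 79 − Q = 64 + 2Q ⇒ Q = 5, P = 74.
Ratio Q_m/Q_c = 3.75/5 = 0.75.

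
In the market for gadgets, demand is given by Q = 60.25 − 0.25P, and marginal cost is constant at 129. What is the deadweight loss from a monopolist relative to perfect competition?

Inverting demand: P = 241 − 4Q.
Competitive firms price at marginal cost: P = 129, giving Q = 28.
A monopolist chooses Q where MR = MC. MR = 241 − 8Q; setting this equal to 129 gives Q = 14 and P = 185.
DWL is the triangle between Q = 14 and Q = 28: ½·(28 − 14)·(185 − 129) = 392.

DWL = 392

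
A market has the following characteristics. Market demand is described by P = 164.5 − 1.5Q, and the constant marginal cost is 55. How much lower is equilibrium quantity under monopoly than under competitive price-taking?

Equilibrium quantity falls by 36.5

Under competition P = MC = 55, so Q = (164.5 − 55)/1.5 = 73.
The monopolist equates marginal revenue to marginal cost: 164.5 − 3Q = 55, so Q = 36.5. From demand, P = 109.75.
Change in equilibrium quantity: 36.5 − 73 = −36.5.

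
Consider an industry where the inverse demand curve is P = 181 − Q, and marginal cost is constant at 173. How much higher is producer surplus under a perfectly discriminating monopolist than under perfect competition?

Producer surplus rises by 32

Perfect competition: P = MC = 173, so 181 − Q = 173 and Q = 8.
PS = (173 − 173)·8 = 0.
Under first-degree price discrimination the firm charges each unit its demand price and produces up to where P = MC, i.e. Q = 8. Consumer surplus is zero; producer surplus equals total surplus.
PS = ½·(181 − 173)·8 = 32.
Change in producer surplus: 32 − 0 = 32.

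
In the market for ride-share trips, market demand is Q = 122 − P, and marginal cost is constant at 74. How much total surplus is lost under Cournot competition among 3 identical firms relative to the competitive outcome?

Inverting demand: P = 122 − Q.
Competitive firms price at marginal cost: P = 74, giving Q = 48.
In a 3-firm Cournot equilibrium, symmetry and the first-order condition give q = (122 − 74)/(4) = 12. So Q = 36 and P = 86.
DWL is the triangle between Q = 36 and Q = 48: ½·(48 − 36)·(86 − 74) = 72.

DWL = 72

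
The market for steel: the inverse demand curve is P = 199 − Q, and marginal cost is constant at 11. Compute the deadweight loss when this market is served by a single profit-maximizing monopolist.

DWL = 4418

Under competition P = MC = 11, so Q = (199 − 11)/1 = 188.
A monopolist chooses Q where MR = MC. MR = 199 − 2Q; setting this equal to 11 gives Q = 94 and P = 105.
DWL is the triangle between Q = 94 and Q = 188: ½·(188 − 94)·(105 − 11) = 4418.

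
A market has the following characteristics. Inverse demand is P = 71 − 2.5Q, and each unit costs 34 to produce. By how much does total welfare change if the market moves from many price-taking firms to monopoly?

Under competition P = MC = 34, so Q = (71 − 34)/2.5 = 14.8.
CS = ½·(71 − 34)·14.8 = 273.8; PS = (34 − 34)·14.8 = 0; TS = 273.8.
The monopolist equates marginal revenue to marginal cost: 71 − 5Q = 34, so Q = 7.4. From demand, P = 52.5.
CS = ½·(71 − 52.5)·7.4 = 68.45; PS = (52.5 − 34)·7.4 = 136.9; TS = 205.35.
Change in total welfare: 205.35 − 273.8 = −68.45.

TS falls by 68.45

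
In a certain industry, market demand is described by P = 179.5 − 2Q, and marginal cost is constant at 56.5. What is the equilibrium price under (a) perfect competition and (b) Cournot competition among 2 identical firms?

Competition: P = 56.5; Cournot: P = 97.5

Under competition P = MC = 56.5, so Q = (179.5 − 56.5)/2 = 61.5.
With 2 symmetric Cournot firms, each firm's FOC gives 179.5 − 6q = 56.5, so q = 20.5, Q = 2·20.5 = 41, and P = 97.5.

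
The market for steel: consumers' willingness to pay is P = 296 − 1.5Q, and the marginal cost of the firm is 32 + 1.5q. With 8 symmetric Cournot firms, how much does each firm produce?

Cournot with 8 identical firms: the symmetric best-response condition is 296 − 13.5q = 32 + 1.5q. Each firm produces q = 17.6, total output Q = 140.8, price P = 84.8.

q_i = 17.6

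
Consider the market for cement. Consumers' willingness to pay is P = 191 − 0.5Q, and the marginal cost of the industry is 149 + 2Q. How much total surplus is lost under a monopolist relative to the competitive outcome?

Under competition P = MC: 191 − 0.5Q = 149 + 2Q ⇒ Q = 16.8, P = 182.6.
The monopolist equates marginal revenue to marginal cost: 191 − Q = 149 + 2Q, so Q = 14. From demand, P = 184.
CS = ½·(191 − 182.6)·16.8 = 70.56; PS = (182.6·16.8 − 149·16.8 − ½·2·16.8²) = 282.24; TS = 352.8.
CS = ½·(191 − 184)·14 = 49; PS = (184·14 − 149·14 − ½·2·14²) = 294; TS = 343.
DWL = 352.8 − 343 = 9.8.

DWL = 9.8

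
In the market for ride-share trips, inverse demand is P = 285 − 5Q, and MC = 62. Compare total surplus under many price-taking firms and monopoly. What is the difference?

TS falls by 1243.225

Under competition P = MC = 62, so Q = (285 − 62)/5 = 44.6.
CS = ½·(285 − 62)·44.6 = 4972.9; PS = (62 − 62)·44.6 = 0; TS = 4972.9.
The monopolist equates marginal revenue to marginal cost: 285 − 10Q = 62, so Q = 22.3. From demand, P = 173.5.
CS = ½·(285 − 173.5)·22.3 = 1243.225; PS = (173.5 − 62)·22.3 = 2486.45; TS = 3729.675.
Change in total surplus: 3729.675 − 4972.9 = −1243.225.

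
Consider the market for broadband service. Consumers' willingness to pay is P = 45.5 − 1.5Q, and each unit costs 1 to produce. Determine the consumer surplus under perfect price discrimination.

CS = 0

A perfectly discriminating monopolist sells every unit with P(Q) ≥ MC(Q), so output equals the competitive quantity Q = 89/3. Each buyer pays their reservation price, so CS = 0 and the firm captures all surplus.
CS = 0.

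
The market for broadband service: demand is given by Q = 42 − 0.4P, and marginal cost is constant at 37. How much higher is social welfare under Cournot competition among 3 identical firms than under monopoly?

Inverting demand: P = 105 − 2.5Q.
The monopolist equates marginal revenue to marginal cost: 105 − 5Q = 37, so Q = 13.6. From demand, P = 71.
CS = ½·(105 − 71)·13.6 = 231.2; PS = (71 − 37)·13.6 = 462.4; TS = 693.6.
With 3 symmetric Cournot firms, each firm's FOC gives 105 − 10q = 37, so q = 6.8, Q = 3·6.8 = 20.4, and P = 54.
CS = ½·(105 − 54)·20.4 = 520.2; PS = (54 − 37)·20.4 = 346.8; TS = 867.
Change in social welfare: 867 − 693.6 = 173.4.

TS rises by 173.4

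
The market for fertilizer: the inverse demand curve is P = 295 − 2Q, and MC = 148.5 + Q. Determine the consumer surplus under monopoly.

CS = 858.49

The monopolist equates marginal revenue to marginal cost: 295 − 4Q = 148.5 + Q, so Q = 29.3. From demand, P = 236.4.
CS = ½·(295 − 236.4)·29.3 = 858.49.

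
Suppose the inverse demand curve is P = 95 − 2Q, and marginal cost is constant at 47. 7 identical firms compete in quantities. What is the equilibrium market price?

In a 7-firm Cournot equilibrium, symmetry and the first-order condition give q = (95 − 47)/(16) = 3. So Q = 21 and P = 53.

P = 53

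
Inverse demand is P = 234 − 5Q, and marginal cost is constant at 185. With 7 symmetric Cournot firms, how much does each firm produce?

In a 7-firm Cournot equilibrium, symmetry and the first-order condition give q = (234 − 185)/(40) = 1.225. So Q = 8.575 and P = 191.125.

q_i = 1.225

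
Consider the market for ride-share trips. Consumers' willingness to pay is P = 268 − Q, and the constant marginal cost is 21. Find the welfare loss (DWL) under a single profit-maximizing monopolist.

DWL = 7626.125

Competitive firms price at marginal cost: P = 21, giving Q = 247.
A monopolist chooses Q where MR = MC. MR = 268 − 2Q; setting this equal to 21 gives Q = 123.5 and P = 144.5.
DWL is the triangle between Q = 123.5 and Q = 247: ½·(247 − 123.5)·(144.5 − 21) = 7626.125.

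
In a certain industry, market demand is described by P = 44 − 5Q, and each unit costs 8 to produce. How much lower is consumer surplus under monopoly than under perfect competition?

Consumer surplus falls by 97.2

Perfect competition: P = MC = 8, so 44 − 5Q = 8 and Q = 7.2.
CS = ½·(44 − 8)·7.2 = 129.6.
Monopoly sets MR = MC: 44 − 10Q = 8 ⇒ Q = 3.6, P = 44 − 5·3.6 = 26.
CS = ½·(44 − 26)·3.6 = 32.4.
Change in consumer surplus: 32.4 − 129.6 = −97.2.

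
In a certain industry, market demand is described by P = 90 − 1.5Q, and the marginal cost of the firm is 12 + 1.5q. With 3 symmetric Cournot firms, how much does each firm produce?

q_i = 10.4

Cournot with 3 identical firms: the symmetric best-response condition is 90 − 6q = 12 + 1.5q. Each firm produces q = 10.4, total output Q = 31.2, price P = 43.2.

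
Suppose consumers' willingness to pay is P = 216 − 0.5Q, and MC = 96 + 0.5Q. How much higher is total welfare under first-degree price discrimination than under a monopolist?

TS rises by 800

The monopolist equates marginal revenue to marginal cost: 216 − Q = 96 + 0.5Q, so Q = 80. From demand, P = 176.
CS = ½·(216 − 176)·80 = 1600; PS = (176·80 − 96·80 − ½·0.5·80²) = 4800; TS = 6400.
Under first-degree price discrimination the firm charges each unit its demand price and produces up to where P = MC, i.e. Q = 120. Consumer surplus is zero; producer surplus equals total surplus.
TS = 7200 (equal to competitive TS).
Change in total welfare: 7200 − 6400 = 800.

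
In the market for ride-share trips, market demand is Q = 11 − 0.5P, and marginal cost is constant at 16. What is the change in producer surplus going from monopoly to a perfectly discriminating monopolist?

Inverting demand: P = 22 − 2Q.
Monopoly sets MR = MC: 22 − 4Q = 16 ⇒ Q = 1.5, P = 22 − 2·1.5 = 19.
PS = (19 − 16)·1.5 = 4.5.
A perfectly discriminating monopolist sells every unit with P(Q) ≥ MC(Q), so output equals the competitive quantity Q = 3. Each buyer pays their reservation price, so CS = 0 and the firm captures all surplus.
PS = ½·(22 − 16)·3 = 9.
Change in producer surplus: 9 − 4.5 = 4.5.

Producer surplus rises by 4.5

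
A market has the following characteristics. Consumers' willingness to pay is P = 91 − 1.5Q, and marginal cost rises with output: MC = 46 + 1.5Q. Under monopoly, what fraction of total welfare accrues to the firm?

PS/TS = 0.75

A monopolist chooses Q where MR = MC. MR = 91 − 3Q; setting this equal to 46 + 1.5Q gives Q = 10 and P = 76.
CS = ½·(91 − 76)·10 = 75.
PS = P·Q − VC(Q) = 76·10 − (46·10 + ½·1.5·10²) = 225.
Share captured = PS/TS = 225/300 = 0.75.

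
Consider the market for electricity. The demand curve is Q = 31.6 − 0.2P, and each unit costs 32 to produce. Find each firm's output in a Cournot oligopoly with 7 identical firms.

q_i = 3.15

Inverting demand: P = 158 − 5Q.
With 7 symmetric Cournot firms, each firm's FOC gives 158 − 40q = 32, so q = 3.15, Q = 7·3.15 = 22.05, and P = 47.75.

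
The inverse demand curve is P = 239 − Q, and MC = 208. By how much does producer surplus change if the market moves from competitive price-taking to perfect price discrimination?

PS rises by 480.5

Perfect competition: P = MC = 208, so 239 − Q = 208 and Q = 31.
PS = (208 − 208)·31 = 0.
With perfect price discrimination, output is the efficient level Q = 31 (where demand meets MC), but every buyer pays their willingness to pay: CS = 0 and PS = total surplus.
PS = ½·(239 − 208)·31 = 480.5.
Change in producer surplus: 480.5 − 0 = 480.5.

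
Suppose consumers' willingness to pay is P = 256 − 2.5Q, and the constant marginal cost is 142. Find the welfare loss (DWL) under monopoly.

Competitive firms price at marginal cost: P = 142, giving Q = 45.6.
Monopoly sets MR = MC: 256 − 5Q = 142 ⇒ Q = 22.8, P = 256 − 2.5·22.8 = 199.
DWL is the triangle between Q = 22.8 and Q = 45.6: ½·(45.6 − 22.8)·(199 − 142) = 649.8.

DWL = 649.8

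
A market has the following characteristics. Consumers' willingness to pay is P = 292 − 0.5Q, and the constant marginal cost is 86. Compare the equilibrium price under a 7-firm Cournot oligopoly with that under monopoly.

With 7 symmetric Cournot firms, each firm's FOC gives 292 − 4q = 86, so q = 51.5, Q = 7·51.5 = 360.5, and P = 111.75.
The monopolist equates marginal revenue to marginal cost: 292 − Q = 86, so Q = 206. From demand, P = 189.

Cournot: P = 111.75; Monopoly: P = 189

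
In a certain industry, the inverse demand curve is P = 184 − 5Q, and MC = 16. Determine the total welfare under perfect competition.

TS = 2822.4

Perfect competition: P = MC = 16, so 184 − 5Q = 16 and Q = 33.6.
CS = ½·(184 − 16)·33.6 = 2822.4; PS = (16 − 16)·33.6 = 0; TS = 2822.4.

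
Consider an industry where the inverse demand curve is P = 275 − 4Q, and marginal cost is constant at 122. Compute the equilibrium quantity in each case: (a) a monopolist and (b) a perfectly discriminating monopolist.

A monopolist chooses Q where MR = MC. MR = 275 − 8Q; setting this equal to 122 gives Q = 19.125 and P = 198.5.
With perfect price discrimination, output is the efficient level Q = 38.25 (where demand meets MC), but every buyer pays their willingness to pay: CS = 0 and PS = total surplus.

Monopoly: Q = 19.125; Perfect PD: Q = 38.25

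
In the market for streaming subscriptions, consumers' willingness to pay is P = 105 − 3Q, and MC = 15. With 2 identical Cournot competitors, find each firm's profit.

π_i = 300

Cournot with 2 identical firms: the symmetric best-response condition is 105 − 9q = 15. Each firm produces q = 10, total output Q = 20, price P = 45.
Each firm's profit = (45 − 15)·10 = 300.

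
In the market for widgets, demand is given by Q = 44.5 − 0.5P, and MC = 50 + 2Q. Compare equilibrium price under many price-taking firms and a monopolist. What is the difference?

Inverting demand: P = 89 − 2Q.
Under competition P = MC: 89 − 2Q = 50 + 2Q ⇒ Q = 9.75, P = 69.5.
Monopoly sets MR = MC: 89 − 4Q = 50 + 2Q ⇒ Q = 6.5, P = 89 − 2·6.5 = 76.
Change in equilibrium price: 76 − 69.5 = 6.5.

Equilibrium price rises by 6.5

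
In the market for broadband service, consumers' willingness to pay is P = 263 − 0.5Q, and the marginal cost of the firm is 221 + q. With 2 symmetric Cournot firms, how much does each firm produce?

q_i = 16.8

Cournot with 2 identical firms: the symmetric best-response condition is 263 − 1.5q = 221 + q. Each firm produces q = 16.8, total output Q = 33.6, price P = 246.2.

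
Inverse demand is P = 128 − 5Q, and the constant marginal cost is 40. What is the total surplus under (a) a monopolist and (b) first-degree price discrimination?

A monopolist chooses Q where MR = MC. MR = 128 − 10Q; setting this equal to 40 gives Q = 8.8 and P = 84.
CS = ½·(128 − 84)·8.8 = 193.6; PS = (84 − 40)·8.8 = 387.2; TS = 580.8.
With perfect price discrimination, output is the efficient level Q = 17.6 (where demand meets MC), but every buyer pays their willingness to pay: CS = 0 and PS = total surplus.
TS = 774.4 (equal to competitive TS).

Monopoly: TS = 580.8; Perfect PD: TS = 774.4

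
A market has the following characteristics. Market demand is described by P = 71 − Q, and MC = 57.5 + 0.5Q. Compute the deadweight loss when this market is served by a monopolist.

DWL = 9.72

Competitive equilibrium sets price equal to marginal cost: 71 − Q = 57.5 + 0.5Q, so Q = 9 and P = 62.
The monopolist equates marginal revenue to marginal cost: 71 − 2Q = 57.5 + 0.5Q, so Q = 5.4. From demand, P = 65.6.
CS = ½·(71 − 62)·9 = 40.5; PS = (62·9 − 57.5·9 − ½·0.5·9²) = 20.25; TS = 60.75.
CS = ½·(71 − 65.6)·5.4 = 14.58; PS = (65.6·5.4 − 57.5·5.4 − ½·0.5·5.4²) = 36.45; TS = 51.03.
DWL = 60.75 − 51.03 = 9.72.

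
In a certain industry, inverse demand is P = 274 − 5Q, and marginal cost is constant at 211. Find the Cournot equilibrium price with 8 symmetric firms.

In a 8-firm Cournot equilibrium, symmetry and the first-order condition give q = (274 − 211)/(45) = 1.4. So Q = 11.2 and P = 218.

P = 218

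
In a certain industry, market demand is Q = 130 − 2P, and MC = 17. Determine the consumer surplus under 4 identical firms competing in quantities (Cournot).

Inverting demand: P = 65 − 0.5Q.
In a 4-firm Cournot equilibrium, symmetry and the first-order condition give q = (65 − 17)/(2.5) = 19.2. So Q = 76.8 and P = 26.6.
CS = ½·(65 − 26.6)·76.8 = 1474.56.

CS = 1474.56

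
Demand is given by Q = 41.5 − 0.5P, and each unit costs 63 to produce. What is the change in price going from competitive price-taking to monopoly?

Inverting demand: P = 83 − 2Q.
Perfect competition: P = MC = 63, so 83 − 2Q = 63 and Q = 10.
The monopolist equates marginal revenue to marginal cost: 83 − 4Q = 63, so Q = 5. From demand, P = 73.
Change in price: 73 − 63 = 10.

Price rises by 10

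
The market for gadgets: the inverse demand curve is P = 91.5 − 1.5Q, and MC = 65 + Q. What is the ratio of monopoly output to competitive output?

A monopolist chooses Q where MR = MC. MR = 91.5 − 3Q; setting this equal to 65 + Q gives Q = 6.625 and P = 1305/16.
Competitive equilibrium sets price equal to marginal cost: 91.5 − 1.5Q = 65 + Q, so Q = 10.6 and P = 75.6.
Ratio Q_m/Q_c = 6.625/10.6 = 0.625.

Q_m/Q_c = 0.625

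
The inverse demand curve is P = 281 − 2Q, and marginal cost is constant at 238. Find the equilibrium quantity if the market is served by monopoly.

A monopolist chooses Q where MR = MC. MR = 281 − 4Q; setting this equal to 238 gives Q = 10.75 and P = 259.5.

Q = 10.75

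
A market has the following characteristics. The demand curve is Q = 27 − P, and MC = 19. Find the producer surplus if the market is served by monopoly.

Inverting demand: P = 27 − Q.
A monopolist chooses Q where MR = MC. MR = 27 − 2Q; setting this equal to 19 gives Q = 4 and P = 23.
PS = (23 − 19)·4 = 16.

PS = 16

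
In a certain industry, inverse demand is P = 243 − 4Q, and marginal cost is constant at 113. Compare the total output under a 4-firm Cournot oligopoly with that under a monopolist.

Cournot: Q = 26; Monopoly: Q = 16.25

In a 4-firm Cournot equilibrium, symmetry and the first-order condition give q = (243 − 113)/(20) = 6.5. So Q = 26 and P = 139.
Monopoly sets MR = MC: 243 − 8Q = 113 ⇒ Q = 16.25, P = 243 − 4·16.25 = 178.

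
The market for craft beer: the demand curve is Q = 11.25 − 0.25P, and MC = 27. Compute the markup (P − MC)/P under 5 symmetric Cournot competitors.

Lerner index = 0.1

Inverting demand: P = 45 − 4Q.
Cournot with 5 identical firms: the symmetric best-response condition is 45 − 24q = 27. Each firm produces q = 0.75, total output Q = 3.75, price P = 30.
Lerner index = (P − MC)/P = (30 − 27)/30 = 0.1.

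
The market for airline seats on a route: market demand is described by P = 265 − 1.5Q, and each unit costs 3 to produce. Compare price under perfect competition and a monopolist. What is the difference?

P rises by 131

Under competition P = MC = 3, so Q = (265 − 3)/1.5 = 524/3.
The monopolist equates marginal revenue to marginal cost: 265 − 3Q = 3, so Q = 262/3. From demand, P = 134.
Change in price: 134 − 3 = 131.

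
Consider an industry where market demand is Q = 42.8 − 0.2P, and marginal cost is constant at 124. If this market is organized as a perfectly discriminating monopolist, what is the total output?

Inverting demand: P = 214 − 5Q.
With perfect price discrimination, output is the efficient level Q = 18 (where demand meets MC), but every buyer pays their willingness to pay: CS = 0 and PS = total surplus.

Q = 18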